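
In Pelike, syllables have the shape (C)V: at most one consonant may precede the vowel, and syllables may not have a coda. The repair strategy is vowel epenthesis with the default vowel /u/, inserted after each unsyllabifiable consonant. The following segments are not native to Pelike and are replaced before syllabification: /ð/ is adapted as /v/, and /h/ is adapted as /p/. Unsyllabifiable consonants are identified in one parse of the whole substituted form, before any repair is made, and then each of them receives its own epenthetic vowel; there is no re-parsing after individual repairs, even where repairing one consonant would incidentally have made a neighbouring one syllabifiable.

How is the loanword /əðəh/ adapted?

əvəpu

Substitution: /ð/ → /v/, /h/ → /p/, giving /əvəp/.
Under (C)V, the unsyllabifiable consonants are /p/ (no codas are permitted; onsets are limited to one consonant).
Epenthesis after each stranded consonant: /p/ → /pu/.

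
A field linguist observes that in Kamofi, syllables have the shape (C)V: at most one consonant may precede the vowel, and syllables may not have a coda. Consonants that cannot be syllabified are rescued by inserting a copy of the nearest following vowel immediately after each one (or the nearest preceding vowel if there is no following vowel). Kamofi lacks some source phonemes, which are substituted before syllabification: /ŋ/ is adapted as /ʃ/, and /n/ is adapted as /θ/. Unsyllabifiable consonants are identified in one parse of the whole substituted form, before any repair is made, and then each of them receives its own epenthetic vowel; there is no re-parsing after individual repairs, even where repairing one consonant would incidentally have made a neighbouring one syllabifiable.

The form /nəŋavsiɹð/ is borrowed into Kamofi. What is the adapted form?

θəʃavisiɹiði

Substitution: /n/ → /θ/, /ŋ/ → /ʃ/, giving /θəʃavsiɹð/.
The consonants /v/, /ɹ/, /ð/ cannot be parsed into a legal (C)V syllable (no codas are permitted; onsets are limited to one consonant).
Inserting the epenthetic vowel yields /v/ → /vi/, /ɹ/ → /ɹi/, /ð/ → /ði/.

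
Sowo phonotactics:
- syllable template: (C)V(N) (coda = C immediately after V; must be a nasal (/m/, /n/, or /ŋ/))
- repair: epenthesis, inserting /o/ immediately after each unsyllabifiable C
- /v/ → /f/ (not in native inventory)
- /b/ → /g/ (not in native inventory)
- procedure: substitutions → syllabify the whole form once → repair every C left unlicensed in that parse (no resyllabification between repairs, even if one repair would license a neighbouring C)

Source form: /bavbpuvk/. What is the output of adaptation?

gafogopufoko

Substitution: /b/ → /g/, /v/ → /f/, giving /gafgpufk/.
Under (C)V(N), the unsyllabifiable consonants are /f/, /g/, /f/, /k/ (only a nasal (/m/, /n/, or /ŋ/) is licensed in coda position; onsets are limited to one consonant).
Inserting the epenthetic vowel yields /f/ → /fo/, /g/ → /go/, /f/ → /fo/, /k/ → /ko/.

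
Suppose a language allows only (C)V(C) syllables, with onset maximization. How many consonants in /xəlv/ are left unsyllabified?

Under (C)V(C), the unsyllabifiable consonants are /v/ (at most one coda consonant is licensed; onsets are limited to one consonant).

1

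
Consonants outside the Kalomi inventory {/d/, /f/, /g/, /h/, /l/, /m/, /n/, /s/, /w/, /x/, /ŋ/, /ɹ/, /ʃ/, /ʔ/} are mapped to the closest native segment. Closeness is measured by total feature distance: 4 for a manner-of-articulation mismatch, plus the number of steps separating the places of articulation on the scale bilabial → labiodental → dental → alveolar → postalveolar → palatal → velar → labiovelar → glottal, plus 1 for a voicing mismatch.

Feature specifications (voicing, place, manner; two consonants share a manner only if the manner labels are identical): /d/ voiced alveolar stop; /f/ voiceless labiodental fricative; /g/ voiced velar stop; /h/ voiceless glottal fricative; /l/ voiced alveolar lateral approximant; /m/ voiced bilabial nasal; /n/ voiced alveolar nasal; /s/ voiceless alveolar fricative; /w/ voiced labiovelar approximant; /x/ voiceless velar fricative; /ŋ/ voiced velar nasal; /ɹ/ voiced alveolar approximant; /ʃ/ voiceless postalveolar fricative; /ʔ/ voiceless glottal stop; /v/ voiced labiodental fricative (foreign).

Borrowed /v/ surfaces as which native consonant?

f

/f/ is closest: same manner (fricative), place distance 0 (labiodental→labiodental), voicing differs (+1); total 1. Next closest is /s/ at distance 3.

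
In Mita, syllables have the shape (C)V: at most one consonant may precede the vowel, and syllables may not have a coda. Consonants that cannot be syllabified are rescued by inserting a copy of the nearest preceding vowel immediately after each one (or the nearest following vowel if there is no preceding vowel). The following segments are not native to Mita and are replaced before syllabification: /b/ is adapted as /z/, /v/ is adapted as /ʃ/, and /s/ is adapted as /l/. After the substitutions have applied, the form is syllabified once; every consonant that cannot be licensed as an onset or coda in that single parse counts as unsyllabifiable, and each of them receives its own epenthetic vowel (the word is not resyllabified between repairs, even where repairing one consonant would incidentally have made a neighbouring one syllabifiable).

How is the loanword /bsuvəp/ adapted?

Substitution: /b/ → /z/, /s/ → /l/, /v/ → /ʃ/, giving /zluʃəp/.
The consonants /z/, /p/ cannot be parsed into a legal (C)V syllable (no codas are permitted; onsets are limited to one consonant).
Each unlicensed consonant becomes the onset of a new syllable: /z/ → /zu/, /p/ → /pə/.

zuluʃəpə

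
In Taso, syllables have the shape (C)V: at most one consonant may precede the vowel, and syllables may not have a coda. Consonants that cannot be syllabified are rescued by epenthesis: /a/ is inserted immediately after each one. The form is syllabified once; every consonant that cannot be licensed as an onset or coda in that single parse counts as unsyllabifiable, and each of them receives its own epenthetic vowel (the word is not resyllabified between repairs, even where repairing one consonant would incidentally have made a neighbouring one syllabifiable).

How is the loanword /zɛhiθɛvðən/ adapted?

Syllabifying with onset maximization leaves /v/, /n/ stranded (no codas are permitted; onsets are limited to one consonant).
Inserting the epenthetic vowel yields /v/ → /va/, /n/ → /na/.

zɛhiθɛvaðəna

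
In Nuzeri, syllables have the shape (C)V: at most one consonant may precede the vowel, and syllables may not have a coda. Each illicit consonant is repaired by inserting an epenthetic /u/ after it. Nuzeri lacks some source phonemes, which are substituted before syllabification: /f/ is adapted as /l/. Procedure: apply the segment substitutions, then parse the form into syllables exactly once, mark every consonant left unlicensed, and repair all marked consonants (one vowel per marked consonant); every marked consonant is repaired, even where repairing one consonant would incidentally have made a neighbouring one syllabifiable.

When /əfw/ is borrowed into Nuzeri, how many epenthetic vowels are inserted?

After substitution the input is /əlw/.
The unsyllabifiable consonants are /l/, /w/; each receives one epenthetic vowel.

2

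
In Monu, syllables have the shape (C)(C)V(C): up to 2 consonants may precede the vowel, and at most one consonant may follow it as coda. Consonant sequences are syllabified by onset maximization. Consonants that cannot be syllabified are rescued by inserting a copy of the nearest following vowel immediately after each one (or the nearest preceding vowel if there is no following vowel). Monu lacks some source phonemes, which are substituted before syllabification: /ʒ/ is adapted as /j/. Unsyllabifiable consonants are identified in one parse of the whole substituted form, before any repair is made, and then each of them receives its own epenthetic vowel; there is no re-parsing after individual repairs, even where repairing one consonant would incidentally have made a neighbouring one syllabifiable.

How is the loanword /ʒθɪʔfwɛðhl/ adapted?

Substitution: /ʒ/ → /j/, giving /jθɪʔfwɛðhl/.
Syllabifying with onset maximization leaves /h/, /l/ stranded (at most one coda consonant is licensed; onsets may contain at most 2 consonants).
Epenthesis after each stranded consonant: /h/ → /hɛ/, /l/ → /lɛ/.

jθɪʔfwɛðhɛlɛ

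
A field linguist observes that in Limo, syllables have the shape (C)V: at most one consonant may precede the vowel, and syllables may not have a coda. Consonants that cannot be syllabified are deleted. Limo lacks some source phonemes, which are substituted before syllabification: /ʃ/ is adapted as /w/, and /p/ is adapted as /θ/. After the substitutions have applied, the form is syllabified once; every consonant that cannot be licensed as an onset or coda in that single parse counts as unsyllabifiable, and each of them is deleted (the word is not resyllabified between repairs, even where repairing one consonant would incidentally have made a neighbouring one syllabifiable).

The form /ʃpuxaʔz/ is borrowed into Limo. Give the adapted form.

θuxa

Substitution: /ʃ/ → /w/, /p/ → /θ/, giving /wθuxaʔz/.
Syllabifying with onset maximization leaves /w/, /ʔ/, /z/ stranded (no codas are permitted; onsets are limited to one consonant).
Deletion applies to /w/, /ʔ/, /z/.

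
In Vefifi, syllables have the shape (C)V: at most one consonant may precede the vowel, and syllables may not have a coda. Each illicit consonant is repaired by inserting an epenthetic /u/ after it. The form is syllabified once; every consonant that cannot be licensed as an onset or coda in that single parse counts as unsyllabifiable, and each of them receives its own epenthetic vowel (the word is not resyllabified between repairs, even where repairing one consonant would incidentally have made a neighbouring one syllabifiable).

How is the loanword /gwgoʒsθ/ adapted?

guwugoʒusuθu

Syllabifying with onset maximization leaves /g/, /w/, /ʒ/, /s/, /θ/ stranded (no codas are permitted; onsets are limited to one consonant).
Each unlicensed consonant becomes the onset of a new syllable: /g/ → /gu/, /w/ → /wu/, /ʒ/ → /ʒu/, /s/ → /su/, /θ/ → /θu/.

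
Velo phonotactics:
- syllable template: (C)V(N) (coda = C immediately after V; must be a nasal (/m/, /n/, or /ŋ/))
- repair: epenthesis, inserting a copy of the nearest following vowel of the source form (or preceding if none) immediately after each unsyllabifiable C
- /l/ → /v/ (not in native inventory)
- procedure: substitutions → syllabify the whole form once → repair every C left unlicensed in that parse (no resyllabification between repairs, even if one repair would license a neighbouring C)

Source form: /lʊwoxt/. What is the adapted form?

Substitution: /l/ → /v/, giving /vʊwoxt/.
Syllabifying with onset maximization leaves /x/, /t/ stranded (only a nasal (/m/, /n/, or /ŋ/) is licensed in coda position; onsets are limited to one consonant).
Inserting the epenthetic vowel yields /x/ → /xo/, /t/ → /to/.

vʊwoxoto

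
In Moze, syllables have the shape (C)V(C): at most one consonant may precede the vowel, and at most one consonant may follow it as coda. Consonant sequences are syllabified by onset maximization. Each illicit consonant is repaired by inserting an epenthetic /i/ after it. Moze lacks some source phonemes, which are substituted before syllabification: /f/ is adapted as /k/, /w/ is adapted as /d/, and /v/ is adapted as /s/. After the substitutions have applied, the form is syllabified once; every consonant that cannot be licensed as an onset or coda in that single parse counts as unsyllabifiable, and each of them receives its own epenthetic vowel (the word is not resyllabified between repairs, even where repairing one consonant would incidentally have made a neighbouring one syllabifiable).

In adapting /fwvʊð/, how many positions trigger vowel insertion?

After substitution the input is /kdsʊð/.
The unsyllabifiable consonants are /k/, /d/; each receives one epenthetic vowel.

2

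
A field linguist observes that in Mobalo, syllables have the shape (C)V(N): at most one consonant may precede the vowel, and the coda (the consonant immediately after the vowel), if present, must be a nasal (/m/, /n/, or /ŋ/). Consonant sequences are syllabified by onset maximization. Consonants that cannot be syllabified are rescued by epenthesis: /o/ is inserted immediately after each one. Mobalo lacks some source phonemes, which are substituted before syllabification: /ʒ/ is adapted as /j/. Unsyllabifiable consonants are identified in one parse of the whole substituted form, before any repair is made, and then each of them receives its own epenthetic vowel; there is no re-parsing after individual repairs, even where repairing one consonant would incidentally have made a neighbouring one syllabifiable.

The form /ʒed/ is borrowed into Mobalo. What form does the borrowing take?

Substitution: /ʒ/ → /j/, giving /jed/.
The consonants /d/ cannot be parsed into a legal (C)V(N) syllable (only a nasal (/m/, /n/, or /ŋ/) is licensed in coda position; onsets are limited to one consonant).
Inserting the epenthetic vowel yields /d/ → /do/.

jedo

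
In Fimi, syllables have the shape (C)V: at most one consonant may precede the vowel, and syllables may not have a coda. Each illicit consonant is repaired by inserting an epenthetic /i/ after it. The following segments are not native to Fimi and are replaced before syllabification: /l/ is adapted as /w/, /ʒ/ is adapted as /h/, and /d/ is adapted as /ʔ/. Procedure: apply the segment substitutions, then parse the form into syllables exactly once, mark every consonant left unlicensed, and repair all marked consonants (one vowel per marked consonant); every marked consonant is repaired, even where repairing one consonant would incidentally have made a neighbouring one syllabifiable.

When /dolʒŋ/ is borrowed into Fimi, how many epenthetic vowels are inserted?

3

After substitution the input is /ʔowhŋ/.
The unsyllabifiable consonants are /w/, /h/, /ŋ/; each receives one epenthetic vowel.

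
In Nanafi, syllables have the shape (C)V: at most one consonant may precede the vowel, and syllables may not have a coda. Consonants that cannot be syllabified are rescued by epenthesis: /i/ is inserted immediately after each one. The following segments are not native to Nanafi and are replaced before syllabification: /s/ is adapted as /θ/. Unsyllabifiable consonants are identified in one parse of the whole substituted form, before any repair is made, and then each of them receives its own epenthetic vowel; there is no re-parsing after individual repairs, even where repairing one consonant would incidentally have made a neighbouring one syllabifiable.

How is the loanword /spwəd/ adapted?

θipiwədi

Substitution: /s/ → /θ/, giving /θpwəd/.
Under (C)V, the unsyllabifiable consonants are /θ/, /p/, /d/ (no codas are permitted; onsets are limited to one consonant).
Epenthesis after each stranded consonant: /θ/ → /θi/, /p/ → /pi/, /d/ → /di/.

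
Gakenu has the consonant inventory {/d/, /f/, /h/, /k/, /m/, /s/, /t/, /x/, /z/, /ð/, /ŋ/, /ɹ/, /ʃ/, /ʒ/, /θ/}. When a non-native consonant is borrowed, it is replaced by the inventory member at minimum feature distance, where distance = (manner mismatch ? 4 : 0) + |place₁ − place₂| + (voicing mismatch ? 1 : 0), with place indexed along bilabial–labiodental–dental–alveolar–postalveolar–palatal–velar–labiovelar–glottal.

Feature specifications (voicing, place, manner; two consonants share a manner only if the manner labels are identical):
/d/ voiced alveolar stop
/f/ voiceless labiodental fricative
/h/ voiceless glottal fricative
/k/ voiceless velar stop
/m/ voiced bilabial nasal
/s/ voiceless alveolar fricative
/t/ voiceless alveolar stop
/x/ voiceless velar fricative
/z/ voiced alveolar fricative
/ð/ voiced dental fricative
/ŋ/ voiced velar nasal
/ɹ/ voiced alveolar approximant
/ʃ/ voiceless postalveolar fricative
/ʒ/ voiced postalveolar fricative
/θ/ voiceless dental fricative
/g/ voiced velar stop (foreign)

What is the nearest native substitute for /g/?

k

/k/ is closest: same manner (stop), place distance 0 (velar→velar), voicing differs (+1); total 1. Next closest is /d/ at distance 3.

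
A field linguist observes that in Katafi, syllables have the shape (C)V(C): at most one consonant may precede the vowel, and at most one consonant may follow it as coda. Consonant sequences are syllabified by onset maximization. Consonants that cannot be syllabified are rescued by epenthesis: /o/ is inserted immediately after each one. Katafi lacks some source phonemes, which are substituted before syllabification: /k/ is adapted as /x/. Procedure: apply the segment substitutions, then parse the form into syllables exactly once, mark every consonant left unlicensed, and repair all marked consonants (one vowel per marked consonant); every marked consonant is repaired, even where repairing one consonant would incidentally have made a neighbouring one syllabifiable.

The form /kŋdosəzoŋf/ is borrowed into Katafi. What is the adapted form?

xoŋodosəzoŋfo

Substitution: /k/ → /x/, giving /xŋdosəzoŋf/.
Under (C)V(C), the unsyllabifiable consonants are /x/, /ŋ/, /f/ (at most one coda consonant is licensed; onsets are limited to one consonant).
Each unlicensed consonant becomes the onset of a new syllable: /x/ → /xo/, /ŋ/ → /ŋo/, /f/ → /fo/.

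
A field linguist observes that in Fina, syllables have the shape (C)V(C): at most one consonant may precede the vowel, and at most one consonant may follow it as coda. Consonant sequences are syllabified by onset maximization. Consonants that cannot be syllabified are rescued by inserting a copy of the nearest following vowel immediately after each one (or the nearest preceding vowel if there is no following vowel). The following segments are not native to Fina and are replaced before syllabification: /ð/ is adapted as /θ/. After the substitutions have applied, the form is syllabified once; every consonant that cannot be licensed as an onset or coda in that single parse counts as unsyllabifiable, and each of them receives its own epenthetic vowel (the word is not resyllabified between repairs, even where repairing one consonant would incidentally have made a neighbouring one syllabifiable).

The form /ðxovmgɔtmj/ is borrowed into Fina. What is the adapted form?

Substitution: /ð/ → /θ/, giving /θxovmgɔtmj/.
Under (C)V(C), the unsyllabifiable consonants are /θ/, /m/, /m/, /j/ (at most one coda consonant is licensed; onsets are limited to one consonant).
Epenthesis after each stranded consonant: /θ/ → /θo/, /m/ → /mɔ/, /m/ → /mɔ/, /j/ → /jɔ/.

θoxovmɔgɔtmɔjɔ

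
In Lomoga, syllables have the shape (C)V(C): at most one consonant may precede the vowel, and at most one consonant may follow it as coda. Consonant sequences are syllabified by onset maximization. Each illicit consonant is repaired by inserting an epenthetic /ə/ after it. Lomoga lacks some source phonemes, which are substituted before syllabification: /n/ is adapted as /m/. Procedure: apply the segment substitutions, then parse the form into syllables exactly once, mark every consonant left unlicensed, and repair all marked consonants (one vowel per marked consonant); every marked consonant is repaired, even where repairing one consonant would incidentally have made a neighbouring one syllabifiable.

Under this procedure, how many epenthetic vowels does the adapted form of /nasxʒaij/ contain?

After substitution the input is /masxʒaij/.
The unsyllabifiable consonants are /x/; each receives one epenthetic vowel.

1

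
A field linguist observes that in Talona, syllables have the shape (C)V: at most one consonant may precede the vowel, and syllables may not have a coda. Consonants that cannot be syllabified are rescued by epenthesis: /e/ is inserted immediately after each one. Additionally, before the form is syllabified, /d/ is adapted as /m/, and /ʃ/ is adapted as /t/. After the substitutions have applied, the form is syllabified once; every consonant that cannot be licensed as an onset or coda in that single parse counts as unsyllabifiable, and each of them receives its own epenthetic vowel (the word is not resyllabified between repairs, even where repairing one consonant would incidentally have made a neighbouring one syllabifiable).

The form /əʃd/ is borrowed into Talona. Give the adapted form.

Substitution: /ʃ/ → /t/, /d/ → /m/, giving /ətm/.
The consonants /t/, /m/ cannot be parsed into a legal (C)V syllable (no codas are permitted; onsets are limited to one consonant).
Epenthesis after each stranded consonant: /t/ → /te/, /m/ → /me/.

əteme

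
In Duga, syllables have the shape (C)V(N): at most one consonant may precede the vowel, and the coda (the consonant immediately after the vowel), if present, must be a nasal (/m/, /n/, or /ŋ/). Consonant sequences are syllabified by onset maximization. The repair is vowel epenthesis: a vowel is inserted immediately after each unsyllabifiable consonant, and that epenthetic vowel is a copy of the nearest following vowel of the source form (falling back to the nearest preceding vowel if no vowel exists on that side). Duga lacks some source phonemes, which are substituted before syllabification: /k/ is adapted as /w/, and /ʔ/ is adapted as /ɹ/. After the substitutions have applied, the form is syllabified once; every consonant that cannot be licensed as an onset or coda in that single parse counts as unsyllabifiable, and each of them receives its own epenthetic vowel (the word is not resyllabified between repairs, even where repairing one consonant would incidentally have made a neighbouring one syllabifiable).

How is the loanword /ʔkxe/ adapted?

Substitution: /ʔ/ → /ɹ/, /k/ → /w/, giving /ɹwxe/.
The consonants /ɹ/, /w/ cannot be parsed into a legal (C)V(N) syllable (only a nasal (/m/, /n/, or /ŋ/) is licensed in coda position; onsets are limited to one consonant).
Each unlicensed consonant becomes the onset of a new syllable: /ɹ/ → /ɹe/, /w/ → /we/.

ɹewexe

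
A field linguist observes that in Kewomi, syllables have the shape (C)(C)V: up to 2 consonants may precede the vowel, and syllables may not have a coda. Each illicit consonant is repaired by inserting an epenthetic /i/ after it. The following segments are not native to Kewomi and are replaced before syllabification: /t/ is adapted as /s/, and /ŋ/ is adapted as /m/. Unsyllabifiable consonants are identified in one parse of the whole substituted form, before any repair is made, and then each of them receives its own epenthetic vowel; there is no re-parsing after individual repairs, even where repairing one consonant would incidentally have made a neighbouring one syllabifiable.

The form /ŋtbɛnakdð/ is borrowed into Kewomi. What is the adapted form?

misbɛnakidiði

Substitution: /ŋ/ → /m/, /t/ → /s/, giving /msbɛnakdð/.
Syllabifying with onset maximization leaves /m/, /k/, /d/, /ð/ stranded (no codas are permitted; onsets may contain at most 2 consonants).
Each unlicensed consonant becomes the onset of a new syllable: /m/ → /mi/, /k/ → /ki/, /d/ → /di/, /ð/ → /ði/.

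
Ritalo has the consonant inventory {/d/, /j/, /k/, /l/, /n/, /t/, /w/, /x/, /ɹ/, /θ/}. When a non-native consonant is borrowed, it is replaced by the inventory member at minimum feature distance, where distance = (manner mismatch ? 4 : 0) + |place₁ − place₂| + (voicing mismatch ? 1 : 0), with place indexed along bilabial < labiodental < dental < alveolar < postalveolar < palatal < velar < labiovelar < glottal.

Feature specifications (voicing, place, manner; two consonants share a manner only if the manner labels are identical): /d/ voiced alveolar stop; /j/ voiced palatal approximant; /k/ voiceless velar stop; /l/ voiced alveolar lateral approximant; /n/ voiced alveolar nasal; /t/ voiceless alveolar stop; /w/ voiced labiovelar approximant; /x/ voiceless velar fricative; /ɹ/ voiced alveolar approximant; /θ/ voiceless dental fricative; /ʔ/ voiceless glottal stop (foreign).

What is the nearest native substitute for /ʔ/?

/k/ is closest: same manner (stop), place distance 2 (glottal→velar), same voicing; total 2. Next closest is /t/ at distance 5.

k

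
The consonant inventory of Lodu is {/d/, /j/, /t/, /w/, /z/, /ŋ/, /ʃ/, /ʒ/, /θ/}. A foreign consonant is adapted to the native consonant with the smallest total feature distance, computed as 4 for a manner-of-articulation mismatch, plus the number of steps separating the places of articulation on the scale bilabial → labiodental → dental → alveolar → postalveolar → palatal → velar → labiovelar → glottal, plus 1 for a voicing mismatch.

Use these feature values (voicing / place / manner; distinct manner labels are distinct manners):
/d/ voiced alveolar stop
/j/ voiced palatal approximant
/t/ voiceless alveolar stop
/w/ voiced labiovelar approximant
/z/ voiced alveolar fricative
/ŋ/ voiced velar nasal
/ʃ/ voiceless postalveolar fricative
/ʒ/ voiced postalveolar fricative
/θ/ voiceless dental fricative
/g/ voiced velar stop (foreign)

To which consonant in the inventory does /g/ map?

d

/d/ is closest: same manner (stop), place distance 3 (velar→alveolar), same voicing; total 3. Next closest is /t/ at distance 4.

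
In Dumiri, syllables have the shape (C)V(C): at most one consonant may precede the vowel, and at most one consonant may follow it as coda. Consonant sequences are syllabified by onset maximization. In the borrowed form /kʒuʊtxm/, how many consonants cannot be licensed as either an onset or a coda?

3

The consonants /k/, /x/, /m/ cannot be parsed into a legal (C)V(C) syllable (at most one coda consonant is licensed; onsets are limited to one consonant).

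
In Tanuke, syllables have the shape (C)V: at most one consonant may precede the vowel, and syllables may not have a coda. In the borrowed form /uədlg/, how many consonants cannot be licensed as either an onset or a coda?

3

The consonants /d/, /l/, /g/ cannot be parsed into a legal (C)V syllable (no codas are permitted; onsets are limited to one consonant).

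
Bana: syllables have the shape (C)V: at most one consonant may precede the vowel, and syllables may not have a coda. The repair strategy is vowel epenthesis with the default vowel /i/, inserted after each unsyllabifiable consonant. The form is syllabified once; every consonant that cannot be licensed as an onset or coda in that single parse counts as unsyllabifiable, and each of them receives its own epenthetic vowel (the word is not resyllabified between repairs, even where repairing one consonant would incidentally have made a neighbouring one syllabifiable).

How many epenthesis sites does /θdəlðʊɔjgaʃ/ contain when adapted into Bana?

The unsyllabifiable consonants are /θ/, /l/, /j/, /ʃ/; each receives one epenthetic vowel.

4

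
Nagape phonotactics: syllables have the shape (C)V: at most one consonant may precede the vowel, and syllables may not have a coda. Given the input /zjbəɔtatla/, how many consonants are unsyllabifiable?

3

The consonants /z/, /j/, /t/ cannot be parsed into a legal (C)V syllable (no codas are permitted; onsets are limited to one consonant).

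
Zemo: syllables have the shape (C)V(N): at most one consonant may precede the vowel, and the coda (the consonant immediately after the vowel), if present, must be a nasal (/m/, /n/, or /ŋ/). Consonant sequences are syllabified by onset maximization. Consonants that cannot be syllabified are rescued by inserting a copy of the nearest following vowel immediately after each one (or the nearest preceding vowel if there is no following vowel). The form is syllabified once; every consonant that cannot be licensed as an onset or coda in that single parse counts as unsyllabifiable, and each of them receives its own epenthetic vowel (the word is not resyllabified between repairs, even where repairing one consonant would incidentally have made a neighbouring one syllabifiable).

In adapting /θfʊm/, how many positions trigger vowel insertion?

1

The unsyllabifiable consonants are /θ/; each receives one epenthetic vowel.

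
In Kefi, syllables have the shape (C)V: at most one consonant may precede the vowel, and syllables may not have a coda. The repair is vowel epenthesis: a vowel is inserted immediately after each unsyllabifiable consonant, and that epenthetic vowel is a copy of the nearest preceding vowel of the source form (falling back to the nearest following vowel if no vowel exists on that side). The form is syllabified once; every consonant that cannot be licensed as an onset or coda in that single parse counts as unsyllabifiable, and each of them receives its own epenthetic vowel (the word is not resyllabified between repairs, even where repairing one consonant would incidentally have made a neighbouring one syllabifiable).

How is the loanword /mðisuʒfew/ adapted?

Syllabifying with onset maximization leaves /m/, /ʒ/, /w/ stranded (no codas are permitted; onsets are limited to one consonant).
Each unlicensed consonant becomes the onset of a new syllable: /m/ → /mi/, /ʒ/ → /ʒu/, /w/ → /we/.

miðisuʒufewe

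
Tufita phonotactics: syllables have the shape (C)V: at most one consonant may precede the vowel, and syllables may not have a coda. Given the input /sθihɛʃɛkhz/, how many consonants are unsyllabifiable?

The consonants /s/, /k/, /h/, /z/ cannot be parsed into a legal (C)V syllable (no codas are permitted; onsets are limited to one consonant).

4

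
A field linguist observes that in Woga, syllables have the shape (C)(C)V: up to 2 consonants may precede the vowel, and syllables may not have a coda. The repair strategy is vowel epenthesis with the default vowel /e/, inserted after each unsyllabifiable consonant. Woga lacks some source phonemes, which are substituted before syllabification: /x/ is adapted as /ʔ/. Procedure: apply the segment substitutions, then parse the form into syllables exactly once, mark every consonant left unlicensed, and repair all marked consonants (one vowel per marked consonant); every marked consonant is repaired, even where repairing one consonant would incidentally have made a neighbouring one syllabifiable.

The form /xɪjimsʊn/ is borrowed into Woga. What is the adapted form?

Substitution: /x/ → /ʔ/, giving /ʔɪjimsʊn/.
Syllabifying with onset maximization leaves /n/ stranded (no codas are permitted; onsets may contain at most 2 consonants).
Epenthesis after each stranded consonant: /n/ → /ne/.

ʔɪjimsʊne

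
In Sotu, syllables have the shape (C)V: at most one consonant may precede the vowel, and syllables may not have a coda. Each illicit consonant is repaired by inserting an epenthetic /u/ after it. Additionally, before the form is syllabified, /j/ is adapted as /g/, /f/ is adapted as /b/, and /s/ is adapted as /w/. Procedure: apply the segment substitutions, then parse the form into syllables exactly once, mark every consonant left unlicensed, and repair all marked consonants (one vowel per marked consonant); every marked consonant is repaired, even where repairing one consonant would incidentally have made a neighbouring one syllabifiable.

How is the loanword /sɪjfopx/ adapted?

wɪgubopuxu

Substitution: /s/ → /w/, /j/ → /g/, /f/ → /b/, giving /wɪgbopx/.
Under (C)V, the unsyllabifiable consonants are /g/, /p/, /x/ (no codas are permitted; onsets are limited to one consonant).
Inserting the epenthetic vowel yields /g/ → /gu/, /p/ → /pu/, /x/ → /xu/.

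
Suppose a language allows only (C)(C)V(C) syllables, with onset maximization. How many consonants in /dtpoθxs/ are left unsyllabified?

3

The consonants /d/, /x/, /s/ cannot be parsed into a legal (C)(C)V(C) syllable (at most one coda consonant is licensed; onsets may contain at most 2 consonants).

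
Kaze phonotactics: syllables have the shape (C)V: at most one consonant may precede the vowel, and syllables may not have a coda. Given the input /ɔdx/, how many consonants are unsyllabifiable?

Under (C)V, the unsyllabifiable consonants are /d/, /x/ (no codas are permitted; onsets are limited to one consonant).

2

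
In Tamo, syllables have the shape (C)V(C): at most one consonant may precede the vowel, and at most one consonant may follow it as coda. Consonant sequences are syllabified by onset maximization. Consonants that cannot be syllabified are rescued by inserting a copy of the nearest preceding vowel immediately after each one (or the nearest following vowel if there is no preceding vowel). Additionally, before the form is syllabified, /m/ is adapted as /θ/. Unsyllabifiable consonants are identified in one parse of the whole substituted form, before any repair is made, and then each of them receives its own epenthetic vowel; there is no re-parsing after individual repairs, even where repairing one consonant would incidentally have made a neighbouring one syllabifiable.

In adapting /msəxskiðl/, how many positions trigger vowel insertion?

After substitution the input is /θsəxskiðl/.
The unsyllabifiable consonants are /θ/, /s/, /l/; each receives one epenthetic vowel.

3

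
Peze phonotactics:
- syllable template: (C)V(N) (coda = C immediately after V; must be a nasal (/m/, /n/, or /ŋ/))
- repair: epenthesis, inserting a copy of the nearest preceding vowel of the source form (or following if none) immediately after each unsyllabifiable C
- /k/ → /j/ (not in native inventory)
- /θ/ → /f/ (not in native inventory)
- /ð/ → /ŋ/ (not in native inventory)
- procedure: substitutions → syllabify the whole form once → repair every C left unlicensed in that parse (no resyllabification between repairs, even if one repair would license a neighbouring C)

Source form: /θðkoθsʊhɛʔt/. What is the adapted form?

foŋojofosʊhɛʔɛtɛ

Substitution: /θ/ → /f/, /ð/ → /ŋ/, /k/ → /j/, giving /fŋjofsʊhɛʔt/.
The consonants /f/, /ŋ/, /f/, /ʔ/, /t/ cannot be parsed into a legal (C)V(N) syllable (only a nasal (/m/, /n/, or /ŋ/) is licensed in coda position; onsets are limited to one consonant).
Inserting the epenthetic vowel yields /f/ → /fo/, /ŋ/ → /ŋo/, /f/ → /fo/, /ʔ/ → /ʔɛ/, /t/ → /tɛ/.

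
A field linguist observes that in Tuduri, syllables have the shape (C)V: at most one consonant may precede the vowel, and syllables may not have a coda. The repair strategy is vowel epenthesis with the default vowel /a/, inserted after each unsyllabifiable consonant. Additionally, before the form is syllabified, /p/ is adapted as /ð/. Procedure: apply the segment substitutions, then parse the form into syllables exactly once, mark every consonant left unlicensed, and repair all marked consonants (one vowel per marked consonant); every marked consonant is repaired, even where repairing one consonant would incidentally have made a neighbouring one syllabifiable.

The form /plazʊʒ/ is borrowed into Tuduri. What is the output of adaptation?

Substitution: /p/ → /ð/, giving /ðlazʊʒ/.
Syllabifying with onset maximization leaves /ð/, /ʒ/ stranded (no codas are permitted; onsets are limited to one consonant).
Inserting the epenthetic vowel yields /ð/ → /ða/, /ʒ/ → /ʒa/.

ðalazʊʒa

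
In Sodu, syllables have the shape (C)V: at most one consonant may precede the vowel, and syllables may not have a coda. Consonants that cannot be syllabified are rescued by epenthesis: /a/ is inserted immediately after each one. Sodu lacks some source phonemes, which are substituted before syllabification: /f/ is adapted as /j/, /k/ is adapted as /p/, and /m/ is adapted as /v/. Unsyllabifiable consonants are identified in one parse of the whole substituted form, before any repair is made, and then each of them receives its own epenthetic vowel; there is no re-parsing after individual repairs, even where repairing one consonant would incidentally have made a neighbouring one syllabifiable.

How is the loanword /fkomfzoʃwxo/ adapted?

Substitution: /f/ → /j/, /k/ → /p/, /m/ → /v/, giving /jpovjzoʃwxo/.
The consonants /j/, /v/, /j/, /ʃ/, /w/ cannot be parsed into a legal (C)V syllable (no codas are permitted; onsets are limited to one consonant).
Inserting the epenthetic vowel yields /j/ → /ja/, /v/ → /va/, /j/ → /ja/, /ʃ/ → /ʃa/, /w/ → /wa/.

japovajazoʃawaxo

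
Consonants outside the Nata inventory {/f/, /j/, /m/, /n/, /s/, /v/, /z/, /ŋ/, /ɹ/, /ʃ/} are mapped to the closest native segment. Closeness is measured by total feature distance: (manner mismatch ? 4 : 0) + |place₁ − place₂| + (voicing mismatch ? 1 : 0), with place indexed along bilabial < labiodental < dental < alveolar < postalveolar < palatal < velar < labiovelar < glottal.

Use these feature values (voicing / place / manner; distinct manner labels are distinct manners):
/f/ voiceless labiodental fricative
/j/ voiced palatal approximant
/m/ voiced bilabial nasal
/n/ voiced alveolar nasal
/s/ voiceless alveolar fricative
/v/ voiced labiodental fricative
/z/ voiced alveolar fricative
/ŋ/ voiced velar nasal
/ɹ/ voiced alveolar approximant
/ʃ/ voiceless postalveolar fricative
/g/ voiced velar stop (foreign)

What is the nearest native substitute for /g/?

ŋ

/ŋ/ is closest: manner differs (stop→nasal, +4), place distance 0 (velar→velar), same voicing; total 4. Next closest is /j/ at distance 5.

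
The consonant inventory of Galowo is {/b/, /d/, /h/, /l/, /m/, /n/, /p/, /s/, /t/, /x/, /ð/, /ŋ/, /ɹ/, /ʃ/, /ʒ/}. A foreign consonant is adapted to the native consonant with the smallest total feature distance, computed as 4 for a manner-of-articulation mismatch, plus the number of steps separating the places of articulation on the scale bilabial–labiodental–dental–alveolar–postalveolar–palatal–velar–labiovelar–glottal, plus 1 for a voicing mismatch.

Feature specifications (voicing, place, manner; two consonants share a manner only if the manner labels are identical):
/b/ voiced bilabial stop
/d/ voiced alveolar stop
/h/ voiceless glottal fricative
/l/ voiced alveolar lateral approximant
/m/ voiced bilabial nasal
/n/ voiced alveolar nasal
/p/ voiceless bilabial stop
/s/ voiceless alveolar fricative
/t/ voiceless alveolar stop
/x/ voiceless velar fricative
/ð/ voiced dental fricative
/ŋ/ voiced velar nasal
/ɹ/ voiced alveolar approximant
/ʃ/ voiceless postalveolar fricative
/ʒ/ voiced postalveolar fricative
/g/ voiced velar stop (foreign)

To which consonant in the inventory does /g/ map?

d

/d/ is closest: same manner (stop), place distance 3 (velar→alveolar), same voicing; total 3. Next closest is /t/ at distance 4.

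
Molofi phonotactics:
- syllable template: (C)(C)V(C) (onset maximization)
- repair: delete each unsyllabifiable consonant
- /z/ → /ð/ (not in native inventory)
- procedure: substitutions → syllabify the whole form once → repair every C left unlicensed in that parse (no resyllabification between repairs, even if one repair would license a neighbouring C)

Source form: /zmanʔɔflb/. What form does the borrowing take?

ðmanʔɔf

Substitution: /z/ → /ð/, giving /ðmanʔɔflb/.
The consonants /l/, /b/ cannot be parsed into a legal (C)(C)V(C) syllable (at most one coda consonant is licensed; onsets may contain at most 2 consonants).
Each unlicensed consonant is deleted: /l/, /b/.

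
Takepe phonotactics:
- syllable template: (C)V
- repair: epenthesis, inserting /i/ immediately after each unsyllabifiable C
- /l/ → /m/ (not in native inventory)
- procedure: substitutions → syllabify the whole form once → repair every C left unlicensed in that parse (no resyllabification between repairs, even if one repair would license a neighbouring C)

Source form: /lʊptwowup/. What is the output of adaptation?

mʊpitiwowupi

Substitution: /l/ → /m/, giving /mʊptwowup/.
Under (C)V, the unsyllabifiable consonants are /p/, /t/, /p/ (no codas are permitted; onsets are limited to one consonant).
Each unlicensed consonant becomes the onset of a new syllable: /p/ → /pi/, /t/ → /ti/, /p/ → /pi/.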